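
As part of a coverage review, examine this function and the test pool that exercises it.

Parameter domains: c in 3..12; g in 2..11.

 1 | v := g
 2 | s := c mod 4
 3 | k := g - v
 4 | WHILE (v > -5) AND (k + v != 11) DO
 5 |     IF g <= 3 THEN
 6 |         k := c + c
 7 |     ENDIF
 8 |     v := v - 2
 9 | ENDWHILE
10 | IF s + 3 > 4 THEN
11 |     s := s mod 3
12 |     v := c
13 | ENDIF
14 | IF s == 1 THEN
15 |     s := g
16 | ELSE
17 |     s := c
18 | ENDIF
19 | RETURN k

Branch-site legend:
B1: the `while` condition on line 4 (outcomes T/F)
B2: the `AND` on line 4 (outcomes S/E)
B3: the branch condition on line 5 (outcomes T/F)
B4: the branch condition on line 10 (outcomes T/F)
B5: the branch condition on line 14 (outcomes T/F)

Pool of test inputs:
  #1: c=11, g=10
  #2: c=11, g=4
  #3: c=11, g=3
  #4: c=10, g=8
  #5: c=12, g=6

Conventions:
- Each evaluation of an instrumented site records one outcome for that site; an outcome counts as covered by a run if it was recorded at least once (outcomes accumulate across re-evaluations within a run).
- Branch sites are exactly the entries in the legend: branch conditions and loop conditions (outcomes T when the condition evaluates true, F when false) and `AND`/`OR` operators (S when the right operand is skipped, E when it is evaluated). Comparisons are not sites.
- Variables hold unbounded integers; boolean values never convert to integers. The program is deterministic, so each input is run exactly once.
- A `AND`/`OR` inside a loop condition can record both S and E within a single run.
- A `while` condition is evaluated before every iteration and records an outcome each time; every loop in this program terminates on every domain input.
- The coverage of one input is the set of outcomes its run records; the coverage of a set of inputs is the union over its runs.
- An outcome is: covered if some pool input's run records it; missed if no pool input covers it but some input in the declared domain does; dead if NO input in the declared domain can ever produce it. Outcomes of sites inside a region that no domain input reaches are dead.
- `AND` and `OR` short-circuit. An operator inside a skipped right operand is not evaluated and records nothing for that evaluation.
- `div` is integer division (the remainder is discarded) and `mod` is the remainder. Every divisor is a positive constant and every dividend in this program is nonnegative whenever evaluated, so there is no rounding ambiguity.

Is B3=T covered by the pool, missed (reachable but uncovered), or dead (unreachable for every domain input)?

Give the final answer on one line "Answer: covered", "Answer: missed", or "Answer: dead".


B3=T is recorded by pool input(s) 3 -> covered
Answer: covered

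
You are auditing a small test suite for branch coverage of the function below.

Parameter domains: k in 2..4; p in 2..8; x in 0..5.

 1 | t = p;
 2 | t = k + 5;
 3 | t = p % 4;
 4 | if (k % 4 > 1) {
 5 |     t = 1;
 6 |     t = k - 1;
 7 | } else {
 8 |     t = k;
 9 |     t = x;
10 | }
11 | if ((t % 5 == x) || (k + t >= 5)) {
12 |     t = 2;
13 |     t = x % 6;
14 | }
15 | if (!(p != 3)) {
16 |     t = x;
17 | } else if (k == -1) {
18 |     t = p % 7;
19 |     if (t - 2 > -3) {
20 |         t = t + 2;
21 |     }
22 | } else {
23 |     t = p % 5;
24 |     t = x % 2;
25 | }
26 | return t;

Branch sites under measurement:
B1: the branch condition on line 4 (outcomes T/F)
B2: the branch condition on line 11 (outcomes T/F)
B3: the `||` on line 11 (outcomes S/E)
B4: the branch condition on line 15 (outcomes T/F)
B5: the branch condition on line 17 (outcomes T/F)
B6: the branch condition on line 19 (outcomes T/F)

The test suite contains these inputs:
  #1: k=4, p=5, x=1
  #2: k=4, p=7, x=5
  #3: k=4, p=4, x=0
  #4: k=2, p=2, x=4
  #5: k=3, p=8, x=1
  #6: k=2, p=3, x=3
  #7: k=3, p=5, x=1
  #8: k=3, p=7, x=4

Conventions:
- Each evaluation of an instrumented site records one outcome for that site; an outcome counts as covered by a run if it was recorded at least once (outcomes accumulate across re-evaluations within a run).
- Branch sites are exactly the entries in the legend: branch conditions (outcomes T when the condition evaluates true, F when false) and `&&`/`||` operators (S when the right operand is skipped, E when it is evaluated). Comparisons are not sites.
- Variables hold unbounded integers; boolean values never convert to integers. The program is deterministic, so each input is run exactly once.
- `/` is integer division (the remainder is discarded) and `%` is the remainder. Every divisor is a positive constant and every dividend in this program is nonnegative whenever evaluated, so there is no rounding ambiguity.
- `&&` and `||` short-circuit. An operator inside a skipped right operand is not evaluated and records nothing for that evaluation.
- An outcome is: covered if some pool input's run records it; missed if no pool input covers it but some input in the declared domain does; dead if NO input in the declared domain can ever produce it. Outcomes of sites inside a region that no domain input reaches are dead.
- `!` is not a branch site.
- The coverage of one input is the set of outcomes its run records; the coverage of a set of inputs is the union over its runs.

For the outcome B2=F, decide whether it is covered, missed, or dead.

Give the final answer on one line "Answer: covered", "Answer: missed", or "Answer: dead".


B2=F is recorded by pool input(s) 4, 6 -> covered
Answer: covered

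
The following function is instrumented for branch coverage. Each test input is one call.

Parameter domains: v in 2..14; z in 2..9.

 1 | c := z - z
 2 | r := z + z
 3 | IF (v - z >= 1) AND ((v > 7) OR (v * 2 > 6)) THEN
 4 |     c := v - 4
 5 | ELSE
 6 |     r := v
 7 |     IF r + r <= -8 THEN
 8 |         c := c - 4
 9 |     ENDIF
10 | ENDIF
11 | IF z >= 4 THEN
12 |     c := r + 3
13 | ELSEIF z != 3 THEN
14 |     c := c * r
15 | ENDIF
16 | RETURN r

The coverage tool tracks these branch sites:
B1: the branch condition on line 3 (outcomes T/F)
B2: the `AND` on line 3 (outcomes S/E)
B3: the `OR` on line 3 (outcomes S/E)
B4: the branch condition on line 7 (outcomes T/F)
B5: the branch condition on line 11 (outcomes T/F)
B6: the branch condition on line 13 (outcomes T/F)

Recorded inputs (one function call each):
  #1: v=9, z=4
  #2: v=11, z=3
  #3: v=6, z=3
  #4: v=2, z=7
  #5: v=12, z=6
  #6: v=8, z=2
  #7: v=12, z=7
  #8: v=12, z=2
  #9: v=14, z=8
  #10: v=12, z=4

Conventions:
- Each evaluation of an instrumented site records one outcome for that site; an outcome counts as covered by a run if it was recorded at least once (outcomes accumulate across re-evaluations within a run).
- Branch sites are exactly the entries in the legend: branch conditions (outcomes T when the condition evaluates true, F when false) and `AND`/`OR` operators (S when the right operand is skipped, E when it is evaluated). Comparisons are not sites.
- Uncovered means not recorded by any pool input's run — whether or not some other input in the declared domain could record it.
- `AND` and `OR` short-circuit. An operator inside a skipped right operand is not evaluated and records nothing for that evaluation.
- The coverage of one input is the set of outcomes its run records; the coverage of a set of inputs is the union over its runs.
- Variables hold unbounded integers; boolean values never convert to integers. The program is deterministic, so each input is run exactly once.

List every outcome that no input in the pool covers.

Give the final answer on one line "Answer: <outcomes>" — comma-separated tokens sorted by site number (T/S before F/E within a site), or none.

#1 (v=9, z=4) -> B2->E, B3->S, B1->T, B5->T; covered: B1=T, B2=E, B3=S, B5=T
#2 (v=11, z=3) -> B2->E, B3->S, B1->T, B5->F, B6->F; covered: B1=T, B2=E, B3=S, B5=F, B6=F
#3 (v=6, z=3) -> B2->E, B3->E, B1->T, B5->F, B6->F; covered: B1=T, B2=E, B3=E, B5=F, B6=F
#4 (v=2, z=7) -> B2->S, B1->F, B4->F, B5->T; covered: B1=F, B2=S, B4=F, B5=T
#5 (v=12, z=6) -> B2->E, B3->S, B1->T, B5->T; covered: B1=T, B2=E, B3=S, B5=T
#6 (v=8, z=2) -> B2->E, B3->S, B1->T, B5->F, B6->T; covered: B1=T, B2=E, B3=S, B5=F, B6=T
#7 (v=12, z=7) -> B2->E, B3->S, B1->T, B5->T; covered: B1=T, B2=E, B3=S, B5=T
#8 (v=12, z=2) -> B2->E, B3->S, B1->T, B5->F, B6->T; covered: B1=T, B2=E, B3=S, B5=F, B6=T
#9 (v=14, z=8) -> B2->E, B3->S, B1->T, B5->T; covered: B1=T, B2=E, B3=S, B5=T
#10 (v=12, z=4) -> B2->E, B3->S, B1->T, B5->T; covered: B1=T, B2=E, B3=S, B5=T
union over the pool: B1=T, B1=F, B2=S, B2=E, B3=S, B3=E, B4=F, B5=T, B5=F, B6=T, B6=F
uncovered (1 of 12): B4=T

Answer: B4=T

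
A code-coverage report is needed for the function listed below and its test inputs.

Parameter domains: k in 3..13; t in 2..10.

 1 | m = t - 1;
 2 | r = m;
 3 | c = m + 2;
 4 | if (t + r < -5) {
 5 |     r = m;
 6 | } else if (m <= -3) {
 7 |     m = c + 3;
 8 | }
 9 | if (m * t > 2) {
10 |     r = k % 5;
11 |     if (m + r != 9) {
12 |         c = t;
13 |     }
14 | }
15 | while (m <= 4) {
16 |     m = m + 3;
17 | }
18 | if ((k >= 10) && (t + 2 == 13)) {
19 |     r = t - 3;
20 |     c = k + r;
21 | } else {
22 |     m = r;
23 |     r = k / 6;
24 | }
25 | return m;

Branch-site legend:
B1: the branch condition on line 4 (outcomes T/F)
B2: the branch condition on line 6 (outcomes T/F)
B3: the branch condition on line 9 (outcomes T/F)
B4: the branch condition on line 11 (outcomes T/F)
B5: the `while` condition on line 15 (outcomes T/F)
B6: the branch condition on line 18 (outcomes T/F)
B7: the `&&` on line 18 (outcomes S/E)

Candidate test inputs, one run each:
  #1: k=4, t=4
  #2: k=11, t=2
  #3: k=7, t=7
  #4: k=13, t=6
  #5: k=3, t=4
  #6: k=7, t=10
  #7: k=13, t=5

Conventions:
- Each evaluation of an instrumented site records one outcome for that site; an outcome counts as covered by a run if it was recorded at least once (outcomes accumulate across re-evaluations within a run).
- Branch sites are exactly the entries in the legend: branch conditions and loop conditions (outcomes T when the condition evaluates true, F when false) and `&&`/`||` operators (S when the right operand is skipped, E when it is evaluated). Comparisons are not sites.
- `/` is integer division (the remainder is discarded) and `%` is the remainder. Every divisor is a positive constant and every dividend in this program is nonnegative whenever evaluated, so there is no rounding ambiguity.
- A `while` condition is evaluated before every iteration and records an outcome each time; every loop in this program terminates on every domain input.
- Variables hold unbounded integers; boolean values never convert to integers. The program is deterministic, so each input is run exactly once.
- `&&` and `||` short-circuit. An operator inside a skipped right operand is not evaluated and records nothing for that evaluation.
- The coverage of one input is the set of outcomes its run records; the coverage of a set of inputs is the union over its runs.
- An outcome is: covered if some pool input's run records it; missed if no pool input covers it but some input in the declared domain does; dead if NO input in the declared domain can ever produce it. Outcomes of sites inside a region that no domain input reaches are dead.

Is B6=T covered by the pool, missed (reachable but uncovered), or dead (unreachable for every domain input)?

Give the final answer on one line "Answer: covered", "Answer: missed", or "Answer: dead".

no pool input records B6=T
checking all 99 inputs in the declared domain: B6=T is never recorded -> dead

Answer: dead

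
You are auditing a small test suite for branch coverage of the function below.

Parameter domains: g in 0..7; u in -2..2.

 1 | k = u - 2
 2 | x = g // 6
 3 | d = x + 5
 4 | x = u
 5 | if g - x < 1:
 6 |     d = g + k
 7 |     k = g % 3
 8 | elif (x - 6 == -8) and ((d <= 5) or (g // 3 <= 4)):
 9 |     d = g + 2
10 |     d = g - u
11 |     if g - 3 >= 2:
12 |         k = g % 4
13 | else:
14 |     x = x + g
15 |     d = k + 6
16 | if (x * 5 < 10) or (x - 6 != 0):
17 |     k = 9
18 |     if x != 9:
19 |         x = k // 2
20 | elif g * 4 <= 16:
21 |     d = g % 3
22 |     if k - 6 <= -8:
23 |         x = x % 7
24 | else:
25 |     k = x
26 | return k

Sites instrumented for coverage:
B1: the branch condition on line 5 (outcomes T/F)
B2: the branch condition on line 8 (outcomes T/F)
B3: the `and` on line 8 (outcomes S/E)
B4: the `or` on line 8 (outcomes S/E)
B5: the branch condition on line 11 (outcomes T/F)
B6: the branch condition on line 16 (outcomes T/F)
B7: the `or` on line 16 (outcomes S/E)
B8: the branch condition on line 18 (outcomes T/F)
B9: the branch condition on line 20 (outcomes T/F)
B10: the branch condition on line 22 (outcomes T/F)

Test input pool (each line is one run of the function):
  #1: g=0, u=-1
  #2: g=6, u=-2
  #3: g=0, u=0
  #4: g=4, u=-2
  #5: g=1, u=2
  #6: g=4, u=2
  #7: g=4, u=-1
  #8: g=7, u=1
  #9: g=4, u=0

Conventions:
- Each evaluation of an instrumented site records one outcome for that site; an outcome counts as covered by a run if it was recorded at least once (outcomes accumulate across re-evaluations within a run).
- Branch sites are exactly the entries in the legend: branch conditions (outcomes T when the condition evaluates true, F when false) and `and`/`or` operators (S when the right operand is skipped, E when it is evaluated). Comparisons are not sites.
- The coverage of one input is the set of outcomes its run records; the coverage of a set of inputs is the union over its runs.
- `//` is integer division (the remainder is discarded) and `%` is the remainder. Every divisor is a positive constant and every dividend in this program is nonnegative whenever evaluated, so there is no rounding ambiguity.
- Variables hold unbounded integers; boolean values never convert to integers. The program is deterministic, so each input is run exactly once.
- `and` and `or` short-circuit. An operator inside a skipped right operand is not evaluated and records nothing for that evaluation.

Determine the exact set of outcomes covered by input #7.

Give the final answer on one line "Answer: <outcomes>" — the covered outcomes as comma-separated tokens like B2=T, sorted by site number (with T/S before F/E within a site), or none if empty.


Running input #7 (g=4, u=-1), event by event:
  B1->F, B3->S, B2->F, B7->E, B6->T, B8->T
as a set, this run covers: B1=F, B2=F, B3=S, B6=T, B7=E, B8=T
Answer: B1=F, B2=F, B3=S, B6=T, B7=E, B8=T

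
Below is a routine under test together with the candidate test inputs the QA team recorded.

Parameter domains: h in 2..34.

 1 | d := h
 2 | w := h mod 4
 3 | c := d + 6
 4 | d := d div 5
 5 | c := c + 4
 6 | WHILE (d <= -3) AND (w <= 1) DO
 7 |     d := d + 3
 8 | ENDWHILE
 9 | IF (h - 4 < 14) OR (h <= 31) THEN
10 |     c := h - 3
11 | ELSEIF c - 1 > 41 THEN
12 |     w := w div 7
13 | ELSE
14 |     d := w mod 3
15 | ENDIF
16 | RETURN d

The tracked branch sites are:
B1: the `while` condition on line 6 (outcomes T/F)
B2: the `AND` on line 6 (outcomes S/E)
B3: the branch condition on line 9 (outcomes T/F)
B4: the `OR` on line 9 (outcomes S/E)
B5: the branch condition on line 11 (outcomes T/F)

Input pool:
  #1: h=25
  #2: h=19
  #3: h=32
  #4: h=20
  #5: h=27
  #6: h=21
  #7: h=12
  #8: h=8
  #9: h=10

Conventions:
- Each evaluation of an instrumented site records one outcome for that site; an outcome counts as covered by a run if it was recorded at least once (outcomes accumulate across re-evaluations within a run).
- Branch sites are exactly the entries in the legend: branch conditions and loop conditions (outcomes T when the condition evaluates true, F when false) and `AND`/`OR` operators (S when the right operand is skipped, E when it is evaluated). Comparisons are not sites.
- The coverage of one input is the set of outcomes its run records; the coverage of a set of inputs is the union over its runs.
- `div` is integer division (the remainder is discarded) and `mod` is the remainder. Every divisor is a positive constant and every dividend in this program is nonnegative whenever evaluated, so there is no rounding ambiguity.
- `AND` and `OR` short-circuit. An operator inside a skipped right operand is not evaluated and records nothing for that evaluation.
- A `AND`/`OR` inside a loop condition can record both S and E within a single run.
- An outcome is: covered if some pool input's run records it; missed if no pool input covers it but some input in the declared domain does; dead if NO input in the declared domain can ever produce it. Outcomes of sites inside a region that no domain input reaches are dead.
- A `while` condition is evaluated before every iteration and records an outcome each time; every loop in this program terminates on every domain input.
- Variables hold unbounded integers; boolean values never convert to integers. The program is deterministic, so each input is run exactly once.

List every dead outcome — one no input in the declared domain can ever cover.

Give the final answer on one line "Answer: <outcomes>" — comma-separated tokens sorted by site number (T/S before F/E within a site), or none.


running all 33 domain inputs and tallying outcomes:
  B1=T: never recorded by any domain input -> dead
  B2=E: never recorded by any domain input -> dead
  reachable outcomes have witnesses, e.g. B1=F (e.g. h=2), B2=S (e.g. h=2), B3=T (e.g. h=2), B3=F (e.g. h=32)
Answer: B1=T, B2=E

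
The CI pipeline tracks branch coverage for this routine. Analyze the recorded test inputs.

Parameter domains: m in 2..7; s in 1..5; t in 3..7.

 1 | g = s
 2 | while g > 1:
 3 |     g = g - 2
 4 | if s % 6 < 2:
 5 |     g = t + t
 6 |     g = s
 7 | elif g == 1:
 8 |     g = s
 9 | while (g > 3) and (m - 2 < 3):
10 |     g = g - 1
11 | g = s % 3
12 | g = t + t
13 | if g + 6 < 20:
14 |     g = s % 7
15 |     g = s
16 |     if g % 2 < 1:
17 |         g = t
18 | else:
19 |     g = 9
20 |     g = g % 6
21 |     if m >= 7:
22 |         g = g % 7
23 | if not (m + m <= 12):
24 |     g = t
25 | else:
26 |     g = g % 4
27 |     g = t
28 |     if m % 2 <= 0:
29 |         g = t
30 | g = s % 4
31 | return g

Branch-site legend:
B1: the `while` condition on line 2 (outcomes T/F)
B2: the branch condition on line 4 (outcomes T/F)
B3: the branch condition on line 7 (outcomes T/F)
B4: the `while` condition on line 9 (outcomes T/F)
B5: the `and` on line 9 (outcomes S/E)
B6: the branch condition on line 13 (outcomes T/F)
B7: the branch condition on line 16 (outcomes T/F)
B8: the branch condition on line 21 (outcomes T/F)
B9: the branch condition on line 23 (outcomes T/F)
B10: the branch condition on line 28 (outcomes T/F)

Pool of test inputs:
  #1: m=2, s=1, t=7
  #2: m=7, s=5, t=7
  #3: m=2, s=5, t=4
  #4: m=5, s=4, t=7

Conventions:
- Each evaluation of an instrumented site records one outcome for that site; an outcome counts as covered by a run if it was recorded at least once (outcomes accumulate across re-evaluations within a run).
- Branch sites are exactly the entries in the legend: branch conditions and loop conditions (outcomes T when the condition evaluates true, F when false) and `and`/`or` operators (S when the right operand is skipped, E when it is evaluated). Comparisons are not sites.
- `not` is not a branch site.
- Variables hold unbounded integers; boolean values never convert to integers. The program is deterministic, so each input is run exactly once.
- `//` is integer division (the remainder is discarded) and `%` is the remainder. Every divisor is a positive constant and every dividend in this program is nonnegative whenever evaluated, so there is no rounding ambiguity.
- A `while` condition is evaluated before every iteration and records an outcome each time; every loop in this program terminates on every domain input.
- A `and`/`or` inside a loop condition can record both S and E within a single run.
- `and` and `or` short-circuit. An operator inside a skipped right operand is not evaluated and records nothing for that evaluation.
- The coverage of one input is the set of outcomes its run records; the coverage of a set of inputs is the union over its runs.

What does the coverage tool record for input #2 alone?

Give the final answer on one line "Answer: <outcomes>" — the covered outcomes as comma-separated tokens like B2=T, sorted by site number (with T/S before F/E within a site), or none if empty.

Running input #2 (m=7, s=5, t=7), event by event:
  B1->T, B1->T, B1->F, B2->F, B3->T, B5->E, B4->F, B6->F, B8->T, B9->T
collecting distinct outcomes: B1=T, B1=F, B2=F, B3=T, B4=F, B5=E, B6=F, B8=T, B9=T

Answer: B1=T, B1=F, B2=F, B3=T, B4=F, B5=E, B6=F, B8=T, B9=T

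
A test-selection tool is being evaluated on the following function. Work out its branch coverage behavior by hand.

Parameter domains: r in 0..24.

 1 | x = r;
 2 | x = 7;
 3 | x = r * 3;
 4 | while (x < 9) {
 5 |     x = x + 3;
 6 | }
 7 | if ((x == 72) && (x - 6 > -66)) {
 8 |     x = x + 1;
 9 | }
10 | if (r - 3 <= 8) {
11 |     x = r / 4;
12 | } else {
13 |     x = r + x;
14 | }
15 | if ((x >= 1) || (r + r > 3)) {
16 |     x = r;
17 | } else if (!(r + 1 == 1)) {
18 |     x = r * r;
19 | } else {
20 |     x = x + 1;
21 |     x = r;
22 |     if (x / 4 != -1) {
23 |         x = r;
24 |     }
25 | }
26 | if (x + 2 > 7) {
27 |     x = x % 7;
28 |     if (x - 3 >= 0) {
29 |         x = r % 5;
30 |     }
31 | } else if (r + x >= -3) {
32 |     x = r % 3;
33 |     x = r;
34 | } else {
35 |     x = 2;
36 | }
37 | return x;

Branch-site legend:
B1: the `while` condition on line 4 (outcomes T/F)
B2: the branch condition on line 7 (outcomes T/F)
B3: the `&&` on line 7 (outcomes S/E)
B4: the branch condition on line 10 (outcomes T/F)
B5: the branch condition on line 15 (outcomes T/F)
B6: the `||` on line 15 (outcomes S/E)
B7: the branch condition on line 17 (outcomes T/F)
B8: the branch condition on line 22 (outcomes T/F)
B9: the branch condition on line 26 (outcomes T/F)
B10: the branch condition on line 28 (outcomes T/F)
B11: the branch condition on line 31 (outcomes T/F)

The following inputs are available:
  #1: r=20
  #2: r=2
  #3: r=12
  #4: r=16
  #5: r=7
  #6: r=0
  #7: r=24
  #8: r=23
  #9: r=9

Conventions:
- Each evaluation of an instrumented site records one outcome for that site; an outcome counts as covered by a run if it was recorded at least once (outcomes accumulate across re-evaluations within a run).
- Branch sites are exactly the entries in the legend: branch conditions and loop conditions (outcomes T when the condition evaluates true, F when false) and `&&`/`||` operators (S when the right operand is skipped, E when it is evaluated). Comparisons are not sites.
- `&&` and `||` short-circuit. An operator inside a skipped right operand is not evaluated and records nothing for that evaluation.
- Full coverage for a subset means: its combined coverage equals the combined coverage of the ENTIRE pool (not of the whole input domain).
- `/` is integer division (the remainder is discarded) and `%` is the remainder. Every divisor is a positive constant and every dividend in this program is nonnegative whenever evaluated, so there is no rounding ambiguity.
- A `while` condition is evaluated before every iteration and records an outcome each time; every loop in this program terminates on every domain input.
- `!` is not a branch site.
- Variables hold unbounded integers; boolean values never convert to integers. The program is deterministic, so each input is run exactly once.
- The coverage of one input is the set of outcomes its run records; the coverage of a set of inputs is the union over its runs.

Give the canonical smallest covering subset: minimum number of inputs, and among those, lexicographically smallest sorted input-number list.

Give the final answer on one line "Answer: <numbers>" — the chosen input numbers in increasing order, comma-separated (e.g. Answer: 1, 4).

input #1, r=20: events B1->F, B3->S, B2->F, B4->F, B6->S, B5->T, B9->T, B10->T; outcomes B1=F, B2=F, B3=S, B4=F, B5=T, B6=S, B9=T, B10=T
input #2, r=2: events B1->T, B1->F, B3->S, B2->F, B4->T, B6->E, B5->T, B9->F, B11->T; outcomes B1=T, B1=F, B2=F, B3=S, B4=T, B5=T, B6=E, B9=F, B11=T
input #3, r=12: events B1->F, B3->S, B2->F, B4->F, B6->S, B5->T, B9->T, B10->T; outcomes B1=F, B2=F, B3=S, B4=F, B5=T, B6=S, B9=T, B10=T
input #4, r=16: events B1->F, B3->S, B2->F, B4->F, B6->S, B5->T, B9->T, B10->F; outcomes B1=F, B2=F, B3=S, B4=F, B5=T, B6=S, B9=T, B10=F
input #5, r=7: events B1->F, B3->S, B2->F, B4->T, B6->S, B5->T, B9->T, B10->F; outcomes B1=F, B2=F, B3=S, B4=T, B5=T, B6=S, B9=T, B10=F
input #6, r=0: events B1->T, B1->T, B1->T, B1->F, B3->S, B2->F, B4->T, B6->E, B5->F, B7->F, B8->T, B9->F, B11->T; outcomes B1=T, B1=F, B2=F, B3=S, B4=T, B5=F, B6=E, B7=F, B8=T, B9=F, B11=T
input #7, r=24: events B1->F, B3->E, B2->T, B4->F, B6->S, B5->T, B9->T, B10->T; outcomes B1=F, B2=T, B3=E, B4=F, B5=T, B6=S, B9=T, B10=T
input #8, r=23: events B1->F, B3->S, B2->F, B4->F, B6->S, B5->T, B9->T, B10->F; outcomes B1=F, B2=F, B3=S, B4=F, B5=T, B6=S, B9=T, B10=F
input #9, r=9: events B1->F, B3->S, B2->F, B4->T, B6->S, B5->T, B9->T, B10->F; outcomes B1=F, B2=F, B3=S, B4=T, B5=T, B6=S, B9=T, B10=F
the full pool covers 19 outcomes: B1=T, B1=F, B2=T, B2=F, B3=S, B3=E, B4=T, B4=F, B5=T, B5=F, B6=S, B6=E, B7=F, B8=T, B9=T, B9=F, B10=T, B10=F, B11=T
checked all size-1 subsets: none covers 19 outcomes (max 11/19)
checked all size-2 subsets: none covers 19 outcomes (max 18/19)
the canonical winner is {4, 6, 7}: size 3, full 19-outcome coverage, earliest index list among size-3 covers

Answer: 4, 6, 7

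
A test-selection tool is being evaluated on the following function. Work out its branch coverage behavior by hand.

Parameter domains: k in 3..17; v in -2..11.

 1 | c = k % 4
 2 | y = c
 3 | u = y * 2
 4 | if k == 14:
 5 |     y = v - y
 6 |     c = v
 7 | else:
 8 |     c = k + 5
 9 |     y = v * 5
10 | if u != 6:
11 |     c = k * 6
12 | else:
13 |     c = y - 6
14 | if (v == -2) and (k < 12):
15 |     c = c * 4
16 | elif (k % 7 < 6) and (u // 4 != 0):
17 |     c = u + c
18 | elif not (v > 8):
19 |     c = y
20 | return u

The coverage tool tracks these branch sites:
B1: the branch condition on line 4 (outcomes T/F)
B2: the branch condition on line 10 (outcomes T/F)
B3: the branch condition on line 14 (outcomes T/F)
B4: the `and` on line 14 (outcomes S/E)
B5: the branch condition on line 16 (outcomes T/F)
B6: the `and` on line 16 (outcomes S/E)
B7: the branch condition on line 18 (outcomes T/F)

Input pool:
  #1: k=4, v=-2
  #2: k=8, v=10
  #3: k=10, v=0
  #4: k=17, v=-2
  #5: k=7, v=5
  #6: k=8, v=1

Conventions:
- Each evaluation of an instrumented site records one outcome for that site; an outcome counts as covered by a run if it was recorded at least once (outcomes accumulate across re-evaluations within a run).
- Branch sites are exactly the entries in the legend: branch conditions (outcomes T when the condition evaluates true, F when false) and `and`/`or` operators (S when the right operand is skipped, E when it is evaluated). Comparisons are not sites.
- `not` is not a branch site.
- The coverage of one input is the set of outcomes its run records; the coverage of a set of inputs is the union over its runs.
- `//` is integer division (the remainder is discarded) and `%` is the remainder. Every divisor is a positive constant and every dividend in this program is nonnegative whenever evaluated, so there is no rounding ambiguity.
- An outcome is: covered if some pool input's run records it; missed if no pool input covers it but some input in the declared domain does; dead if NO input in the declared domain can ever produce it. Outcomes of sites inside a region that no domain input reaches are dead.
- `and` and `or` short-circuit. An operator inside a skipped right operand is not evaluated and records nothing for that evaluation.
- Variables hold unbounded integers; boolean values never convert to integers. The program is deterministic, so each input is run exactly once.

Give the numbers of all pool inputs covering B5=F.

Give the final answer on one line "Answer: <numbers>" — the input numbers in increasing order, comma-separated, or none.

input #1 (k=4, v=-2): does not produce B5=F
input #2 (k=8, v=10): produces B5=F
input #3 (k=10, v=0): does not produce B5=F
input #4 (k=17, v=-2): produces B5=F
input #5 (k=7, v=5): does not produce B5=F
input #6 (k=8, v=1): produces B5=F

Answer: 2, 4, 6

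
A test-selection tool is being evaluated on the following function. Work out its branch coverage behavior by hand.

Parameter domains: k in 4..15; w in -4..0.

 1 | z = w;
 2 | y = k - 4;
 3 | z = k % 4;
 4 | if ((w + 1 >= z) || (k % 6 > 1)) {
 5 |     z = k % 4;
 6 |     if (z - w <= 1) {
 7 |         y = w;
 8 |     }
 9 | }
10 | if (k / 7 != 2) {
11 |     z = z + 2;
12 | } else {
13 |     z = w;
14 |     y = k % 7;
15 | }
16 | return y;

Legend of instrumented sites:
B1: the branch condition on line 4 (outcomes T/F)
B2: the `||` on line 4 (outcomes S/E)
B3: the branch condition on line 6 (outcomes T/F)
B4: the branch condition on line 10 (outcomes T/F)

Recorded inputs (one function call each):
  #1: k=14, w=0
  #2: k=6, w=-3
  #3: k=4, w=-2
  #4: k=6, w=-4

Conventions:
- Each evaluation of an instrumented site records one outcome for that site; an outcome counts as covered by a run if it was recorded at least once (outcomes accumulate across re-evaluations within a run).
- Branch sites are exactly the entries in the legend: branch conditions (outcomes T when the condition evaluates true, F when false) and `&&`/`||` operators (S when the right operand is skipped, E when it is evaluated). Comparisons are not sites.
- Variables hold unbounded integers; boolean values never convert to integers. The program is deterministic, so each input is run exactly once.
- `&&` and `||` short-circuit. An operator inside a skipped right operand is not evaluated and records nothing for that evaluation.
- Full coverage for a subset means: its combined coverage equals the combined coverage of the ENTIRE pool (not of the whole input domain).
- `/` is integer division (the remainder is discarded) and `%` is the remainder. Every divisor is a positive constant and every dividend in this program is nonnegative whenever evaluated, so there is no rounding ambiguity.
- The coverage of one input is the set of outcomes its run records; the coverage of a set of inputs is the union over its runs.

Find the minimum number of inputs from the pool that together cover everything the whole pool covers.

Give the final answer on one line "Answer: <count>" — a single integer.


input #1 (k=14, w=0): covers B1=T, B2=E, B3=F, B4=F
input #2 (k=6, w=-3): covers B1=F, B2=E, B4=T
input #3 (k=4, w=-2): covers B1=T, B2=E, B3=F, B4=T
input #4 (k=6, w=-4): covers B1=F, B2=E, B4=T
pool-wide coverage (6 outcomes): B1=T, B1=F, B2=E, B3=F, B4=T, B4=F
checked all size-1 subsets: none covers 6 outcomes (max 4/6)
inputs {1, 2} (size 2) cover everything; no size-2 subset with a lexicographically smaller index list covers all 6
Answer: 2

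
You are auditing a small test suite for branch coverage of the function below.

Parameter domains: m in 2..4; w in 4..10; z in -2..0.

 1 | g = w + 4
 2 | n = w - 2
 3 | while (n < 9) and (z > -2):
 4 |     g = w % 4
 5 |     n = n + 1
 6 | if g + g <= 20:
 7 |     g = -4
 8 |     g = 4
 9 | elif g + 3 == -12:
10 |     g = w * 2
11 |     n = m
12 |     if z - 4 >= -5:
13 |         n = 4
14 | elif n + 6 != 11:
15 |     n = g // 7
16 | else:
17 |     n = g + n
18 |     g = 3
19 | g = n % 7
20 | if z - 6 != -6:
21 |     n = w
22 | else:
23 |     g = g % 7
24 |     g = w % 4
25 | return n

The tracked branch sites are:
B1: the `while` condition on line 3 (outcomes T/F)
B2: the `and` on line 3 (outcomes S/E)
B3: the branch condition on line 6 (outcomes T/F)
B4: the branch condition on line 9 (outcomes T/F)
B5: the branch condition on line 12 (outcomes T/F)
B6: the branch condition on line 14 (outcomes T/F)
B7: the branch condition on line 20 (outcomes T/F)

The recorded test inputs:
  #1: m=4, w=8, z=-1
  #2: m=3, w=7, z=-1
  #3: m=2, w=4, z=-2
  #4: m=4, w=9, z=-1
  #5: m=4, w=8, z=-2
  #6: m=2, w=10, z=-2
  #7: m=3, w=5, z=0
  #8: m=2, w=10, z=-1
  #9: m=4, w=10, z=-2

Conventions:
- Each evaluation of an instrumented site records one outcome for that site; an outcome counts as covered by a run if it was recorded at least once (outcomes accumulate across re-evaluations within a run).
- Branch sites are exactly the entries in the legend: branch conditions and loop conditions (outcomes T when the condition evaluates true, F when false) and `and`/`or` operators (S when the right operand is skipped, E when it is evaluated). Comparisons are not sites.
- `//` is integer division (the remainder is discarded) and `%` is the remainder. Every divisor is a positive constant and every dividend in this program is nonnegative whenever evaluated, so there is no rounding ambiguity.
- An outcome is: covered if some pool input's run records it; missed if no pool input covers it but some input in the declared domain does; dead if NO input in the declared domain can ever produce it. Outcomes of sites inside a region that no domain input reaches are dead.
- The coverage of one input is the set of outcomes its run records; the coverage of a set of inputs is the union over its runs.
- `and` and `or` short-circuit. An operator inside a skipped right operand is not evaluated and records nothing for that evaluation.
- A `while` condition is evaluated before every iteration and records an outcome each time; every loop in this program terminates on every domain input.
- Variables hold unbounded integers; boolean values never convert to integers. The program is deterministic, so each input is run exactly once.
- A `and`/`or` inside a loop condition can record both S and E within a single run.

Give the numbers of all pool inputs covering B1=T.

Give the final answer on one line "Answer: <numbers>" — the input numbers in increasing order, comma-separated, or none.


input #1 (m=4, w=8, z=-1): produces B1=T
input #2 (m=3, w=7, z=-1): produces B1=T
input #3 (m=2, w=4, z=-2): does not produce B1=T
input #4 (m=4, w=9, z=-1): produces B1=T
input #5 (m=4, w=8, z=-2): does not produce B1=T
input #6 (m=2, w=10, z=-2): does not produce B1=T
input #7 (m=3, w=5, z=0): produces B1=T
input #8 (m=2, w=10, z=-1): produces B1=T
input #9 (m=4, w=10, z=-2): does not produce B1=T
Answer: 1, 2, 4, 7, 8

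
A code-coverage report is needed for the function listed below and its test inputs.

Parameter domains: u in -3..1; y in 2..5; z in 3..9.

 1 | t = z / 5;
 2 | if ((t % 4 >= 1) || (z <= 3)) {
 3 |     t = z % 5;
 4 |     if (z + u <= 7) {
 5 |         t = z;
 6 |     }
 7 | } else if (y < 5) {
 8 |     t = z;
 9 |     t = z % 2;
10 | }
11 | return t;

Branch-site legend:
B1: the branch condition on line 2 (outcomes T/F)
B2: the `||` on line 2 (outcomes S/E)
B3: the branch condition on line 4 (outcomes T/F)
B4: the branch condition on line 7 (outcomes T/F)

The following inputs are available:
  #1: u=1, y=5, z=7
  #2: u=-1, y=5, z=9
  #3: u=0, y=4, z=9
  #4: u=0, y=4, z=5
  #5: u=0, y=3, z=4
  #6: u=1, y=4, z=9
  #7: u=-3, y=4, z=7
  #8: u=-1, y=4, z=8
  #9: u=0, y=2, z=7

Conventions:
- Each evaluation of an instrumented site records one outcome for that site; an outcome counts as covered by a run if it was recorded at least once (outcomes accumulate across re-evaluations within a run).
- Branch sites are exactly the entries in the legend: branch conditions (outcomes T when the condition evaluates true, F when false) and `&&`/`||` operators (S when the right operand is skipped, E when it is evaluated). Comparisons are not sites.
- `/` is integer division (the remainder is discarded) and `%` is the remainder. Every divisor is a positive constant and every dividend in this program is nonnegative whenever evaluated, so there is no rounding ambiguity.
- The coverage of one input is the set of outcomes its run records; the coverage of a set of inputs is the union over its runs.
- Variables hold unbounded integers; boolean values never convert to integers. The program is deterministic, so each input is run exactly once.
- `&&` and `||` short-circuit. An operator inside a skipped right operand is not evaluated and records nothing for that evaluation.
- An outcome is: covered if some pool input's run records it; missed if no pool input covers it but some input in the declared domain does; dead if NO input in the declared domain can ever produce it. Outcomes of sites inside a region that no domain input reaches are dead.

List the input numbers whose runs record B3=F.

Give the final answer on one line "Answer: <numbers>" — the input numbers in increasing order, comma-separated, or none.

input #1 (u=1, y=5, z=7): produces B3=F
input #2 (u=-1, y=5, z=9): produces B3=F
input #3 (u=0, y=4, z=9): produces B3=F
input #4 (u=0, y=4, z=5): does not produce B3=F
input #5 (u=0, y=3, z=4): does not produce B3=F
input #6 (u=1, y=4, z=9): produces B3=F
input #7 (u=-3, y=4, z=7): does not produce B3=F
input #8 (u=-1, y=4, z=8): does not produce B3=F
input #9 (u=0, y=2, z=7): does not produce B3=F

Answer: 1, 2, 3, 6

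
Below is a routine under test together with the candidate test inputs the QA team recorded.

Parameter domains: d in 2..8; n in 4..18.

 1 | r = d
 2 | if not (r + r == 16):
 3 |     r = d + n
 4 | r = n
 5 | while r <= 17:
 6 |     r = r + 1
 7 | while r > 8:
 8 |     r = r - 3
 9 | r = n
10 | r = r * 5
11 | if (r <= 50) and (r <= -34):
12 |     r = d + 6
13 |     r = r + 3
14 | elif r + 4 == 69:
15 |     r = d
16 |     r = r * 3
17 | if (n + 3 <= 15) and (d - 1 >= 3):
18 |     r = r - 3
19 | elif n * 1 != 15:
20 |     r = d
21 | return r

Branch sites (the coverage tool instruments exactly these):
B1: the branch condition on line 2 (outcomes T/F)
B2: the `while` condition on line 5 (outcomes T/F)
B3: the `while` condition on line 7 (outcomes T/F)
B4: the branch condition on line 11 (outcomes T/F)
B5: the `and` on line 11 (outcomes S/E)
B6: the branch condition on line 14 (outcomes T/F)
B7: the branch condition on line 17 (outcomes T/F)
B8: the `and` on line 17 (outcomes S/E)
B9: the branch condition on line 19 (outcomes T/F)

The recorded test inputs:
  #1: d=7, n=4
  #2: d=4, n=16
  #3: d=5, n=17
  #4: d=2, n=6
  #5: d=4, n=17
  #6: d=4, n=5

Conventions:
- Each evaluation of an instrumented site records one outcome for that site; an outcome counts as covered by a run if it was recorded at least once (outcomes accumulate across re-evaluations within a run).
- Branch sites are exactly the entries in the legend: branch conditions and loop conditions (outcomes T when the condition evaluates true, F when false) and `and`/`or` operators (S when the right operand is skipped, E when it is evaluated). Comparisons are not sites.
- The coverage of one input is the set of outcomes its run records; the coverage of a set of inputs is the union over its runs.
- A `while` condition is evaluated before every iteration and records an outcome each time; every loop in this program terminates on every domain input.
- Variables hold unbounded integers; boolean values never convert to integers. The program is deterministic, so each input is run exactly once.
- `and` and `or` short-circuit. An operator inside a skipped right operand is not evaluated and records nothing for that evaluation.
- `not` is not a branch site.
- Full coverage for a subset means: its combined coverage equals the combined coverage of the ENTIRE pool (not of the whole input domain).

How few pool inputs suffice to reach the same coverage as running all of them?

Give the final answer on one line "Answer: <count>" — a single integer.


input #1, d=7, n=4: outcomes B1=T, B2=T, B2=F, B3=T, B3=F, B4=F, B5=E, B6=F, B7=T, B8=E
input #2, d=4, n=16: outcomes B1=T, B2=T, B2=F, B3=T, B3=F, B4=F, B5=S, B6=F, B7=F, B8=S, B9=T
input #3, d=5, n=17: outcomes B1=T, B2=T, B2=F, B3=T, B3=F, B4=F, B5=S, B6=F, B7=F, B8=S, B9=T
input #4, d=2, n=6: outcomes B1=T, B2=T, B2=F, B3=T, B3=F, B4=F, B5=E, B6=F, B7=F, B8=E, B9=T
input #5, d=4, n=17: outcomes B1=T, B2=T, B2=F, B3=T, B3=F, B4=F, B5=S, B6=F, B7=F, B8=S, B9=T
input #6, d=4, n=5: outcomes B1=T, B2=T, B2=F, B3=T, B3=F, B4=F, B5=E, B6=F, B7=T, B8=E
together the pool reaches 14 outcomes: B1=T, B2=T, B2=F, B3=T, B3=F, B4=F, B5=S, B5=E, B6=F, B7=T, B7=F, B8=S, B8=E, B9=T
every size-1 subset falls short of the 14 outcomes (best: 11/14)
at size 2, {1, 2} reaches all 14 outcomes; every lexicographically earlier size-2 subset fails
Answer: 2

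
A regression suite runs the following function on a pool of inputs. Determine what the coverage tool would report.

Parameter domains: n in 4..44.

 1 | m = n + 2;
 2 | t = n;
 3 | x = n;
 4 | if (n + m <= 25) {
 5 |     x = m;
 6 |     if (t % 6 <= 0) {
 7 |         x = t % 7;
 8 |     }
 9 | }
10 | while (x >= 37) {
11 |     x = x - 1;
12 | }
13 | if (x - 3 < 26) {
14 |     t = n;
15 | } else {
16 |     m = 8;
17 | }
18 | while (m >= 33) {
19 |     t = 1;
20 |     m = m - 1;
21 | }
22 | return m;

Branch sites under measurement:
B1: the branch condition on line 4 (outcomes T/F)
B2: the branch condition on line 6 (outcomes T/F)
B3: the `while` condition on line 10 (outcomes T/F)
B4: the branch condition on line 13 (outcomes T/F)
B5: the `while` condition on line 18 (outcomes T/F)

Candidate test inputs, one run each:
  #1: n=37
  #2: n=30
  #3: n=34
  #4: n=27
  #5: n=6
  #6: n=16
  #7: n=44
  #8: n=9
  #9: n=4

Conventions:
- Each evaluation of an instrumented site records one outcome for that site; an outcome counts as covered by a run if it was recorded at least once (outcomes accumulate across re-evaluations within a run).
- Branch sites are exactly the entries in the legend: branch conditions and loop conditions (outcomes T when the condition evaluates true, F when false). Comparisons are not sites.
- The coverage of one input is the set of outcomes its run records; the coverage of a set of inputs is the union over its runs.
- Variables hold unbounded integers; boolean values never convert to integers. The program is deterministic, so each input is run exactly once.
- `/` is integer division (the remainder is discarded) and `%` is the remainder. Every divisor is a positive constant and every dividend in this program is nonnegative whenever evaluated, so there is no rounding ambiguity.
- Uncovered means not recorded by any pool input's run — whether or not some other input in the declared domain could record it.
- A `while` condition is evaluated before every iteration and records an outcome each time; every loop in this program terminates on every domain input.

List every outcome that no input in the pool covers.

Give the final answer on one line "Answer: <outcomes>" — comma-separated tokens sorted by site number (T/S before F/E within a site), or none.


test 1 (n=37) hits B1=F, B3=T, B3=F, B4=F, B5=F
test 2 (n=30) hits B1=F, B3=F, B4=F, B5=F
test 3 (n=34) hits B1=F, B3=F, B4=F, B5=F
test 4 (n=27) hits B1=F, B3=F, B4=T, B5=F
test 5 (n=6) hits B1=T, B2=T, B3=F, B4=T, B5=F
test 6 (n=16) hits B1=F, B3=F, B4=T, B5=F
test 7 (n=44) hits B1=F, B3=T, B3=F, B4=F, B5=F
test 8 (n=9) hits B1=T, B2=F, B3=F, B4=T, B5=F
test 9 (n=4) hits B1=T, B2=F, B3=F, B4=T, B5=F
union over the pool: B1=T, B1=F, B2=T, B2=F, B3=T, B3=F, B4=T, B4=F, B5=F
uncovered (1 of 10): B5=T
Answer: B5=T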